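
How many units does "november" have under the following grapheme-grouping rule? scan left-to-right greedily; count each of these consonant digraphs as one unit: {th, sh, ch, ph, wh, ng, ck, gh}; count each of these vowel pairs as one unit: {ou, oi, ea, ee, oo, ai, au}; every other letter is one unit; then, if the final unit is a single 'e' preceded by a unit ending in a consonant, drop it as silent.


Word: "november" (8 letters)
Left-to-right scan:
  (1) 'n' (letter)
  (2) 'o' (letter)
  (3) 'v' (letter)
  (4) 'e' (letter)
  (5) 'm' (letter)
  (6) 'b' (letter)
  (7) 'e' (letter)
  (8) 'r' (letter)
Units from scan: 8
Sound units = 8 units


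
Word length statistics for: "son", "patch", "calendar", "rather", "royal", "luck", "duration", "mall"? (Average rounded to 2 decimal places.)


Lengths: "son"=3, "patch"=5, "calendar"=8, "rather"=6, "royal"=5, "luck"=4, "duration"=8, "mall"=4
Sum = 43, Count = 8
Average = 43/8 = 5.38
= avg=5.38, min=3, max=8


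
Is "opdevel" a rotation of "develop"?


Word: "develop", Candidate: "opdevel"
Method: check if candidate is substring of word+word
"developdevelop" contains "opdevel"? Yes
Is rotation = Yes


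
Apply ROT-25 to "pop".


Word: "pop"
Shift: 25
Each letter → (letter + shift) mod 26:
  'p' (15) + 25 = 14 → 'o'
  'o' (14) + 25 = 13 → 'n'
  'p' (15) + 25 = 14 → 'o'
Result = "ono"


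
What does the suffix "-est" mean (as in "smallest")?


Suffix: -est
Example: smallest = small + -est
Meaning = most


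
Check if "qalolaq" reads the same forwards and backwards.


Word: "qalolaq"
Reversed: "qalolaq"
Forward == Backward? qalolaq == qalolaq
Palindrome = Yes


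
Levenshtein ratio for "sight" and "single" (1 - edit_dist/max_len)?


Word 1: "sight" (length 5)
Word 2: "single" (length 6)
One optimal edit sequence:
  1. keep 's'
  2. keep 'i'
  3. insert 'n'  (+1)
  4. keep 'g'
  5. substitute 'h' -> 'l'  (+1)
  6. substitute 't' -> 'e'  (+1)
Edit distance = 3
Max length = max(5, 6) = 6
Similarity = 1 - 3/6
= 0.5000


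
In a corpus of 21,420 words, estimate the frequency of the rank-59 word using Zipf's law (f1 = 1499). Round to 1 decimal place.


Zipf's law: f(r) = f(1) / r
f(1) = 1499
f(59) = 1499 / 59
= 25.4 occurrences


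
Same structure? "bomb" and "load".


Pattern of "bomb": [0, 1, 2, 0]
Pattern of "load": [0, 1, 2, 3]
Patterns do not match
Same pattern = No


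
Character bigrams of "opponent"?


Word: "opponent" (length 8)
Number of bigrams = 8 - 2 + 1 = 7
  Position 0: "op"
  Position 1: "pp"
  Position 2: "po"
  Position 3: "on"
  Position 4: "ne"
  Position 5: "en"
  Position 6: "nt"
Bigrams = "op", "pp", "po", "on", "ne", "en", "nt"


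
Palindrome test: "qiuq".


Word: "qiuq"
Reversed: "quiq"
Forward == Backward? qiuq != quiq
Palindrome = No


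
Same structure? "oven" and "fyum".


Pattern of "oven": [0, 1, 2, 3]
Pattern of "fyum": [0, 1, 2, 3]
Patterns match
Same pattern = Yes


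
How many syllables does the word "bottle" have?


Word: "bottle"
Syllable breakdown: bot · tle
Counting: 2 parts
= 2 syllables


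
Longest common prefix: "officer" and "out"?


Word 1: "officer"
Word 2: "out"
Comparing from start:
  Pos 0: 'o' == 'o'
  Pos 1: 'f' != 'u' (stop)
LCP = "o" (length 1)


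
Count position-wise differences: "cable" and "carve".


Comparing character by character (same length = 5):
  Pos 0: 'c' vs 'c' =
  Pos 1: 'a' vs 'a' =
  Pos 2: 'b' vs 'r' !=
  Pos 3: 'l' vs 'v' !=
  Pos 4: 'e' vs 'e' =
Hamming distance = 2


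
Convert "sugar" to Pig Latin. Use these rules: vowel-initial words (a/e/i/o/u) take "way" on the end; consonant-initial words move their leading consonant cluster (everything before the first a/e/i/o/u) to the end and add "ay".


Word: "sugar"
Starts with consonant(s) → move to end, add 'ay'
Consonant cluster: "s"
Pig Latin = "ugarsay"


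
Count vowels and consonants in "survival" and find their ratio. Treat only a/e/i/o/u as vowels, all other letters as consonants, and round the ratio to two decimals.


Word: "survival"
Vowels (a,e,i,o,u): 3
Consonants: 5
Ratio = 3/5
= 0.60


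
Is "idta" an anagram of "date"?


Word 1: "date" → sorted: adet
Word 2: "idta" → sorted: adit
Same letters? adet != adit
Anagram = No


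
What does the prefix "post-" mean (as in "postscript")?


Prefix: post-
Example: postscript = post- + script
Meaning = after


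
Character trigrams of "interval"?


Word: "interval" (length 8)
Number of trigrams = 8 - 3 + 1 = 6
  Position 0: "int"
  Position 1: "nte"
  Position 2: "ter"
  Position 3: "erv"
  Position 4: "rva"
  Position 5: "val"
Trigrams = "int", "nte", "ter", "erv", "rva", "val"


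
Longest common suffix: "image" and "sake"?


Word 1: "image"
Word 2: "sake"
Comparing from end:
  Pos -1: 'e' == 'e'
  Pos -2: 'g' != 'k' (stop)
LCS = "e" (length 1)


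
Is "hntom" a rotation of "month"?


Word: "month", Candidate: "hntom"
Method: check if candidate is substring of word+word
"monthmonth" contains "hntom"? No
Is rotation = No


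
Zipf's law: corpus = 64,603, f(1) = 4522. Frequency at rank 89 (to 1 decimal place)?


Zipf's law: f(r) = f(1) / r
f(1) = 4522
f(89) = 4522 / 89
= 50.8 occurrences


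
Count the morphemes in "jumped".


Word: "jumped"
Morphemes: jump | -ed
Each morpheme carries meaning
= 2 morphemes


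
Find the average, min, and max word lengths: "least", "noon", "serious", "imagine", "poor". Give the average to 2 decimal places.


Lengths: "least"=5, "noon"=4, "serious"=7, "imagine"=7, "poor"=4
Sum = 27, Count = 5
Average = 27/5 = 5.40
= avg=5.40, min=4, max=7


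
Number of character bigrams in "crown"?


Word: "crown" (length 5)
Number of 2-grams = length - 2 + 1 = 5 - 2 + 1
= 4


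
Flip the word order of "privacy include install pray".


Original: "privacy include install pray"
Words (1..n): privacy | include | install | pray
Reversed (n..1): pray | install | include | privacy
Result = "pray install include privacy"


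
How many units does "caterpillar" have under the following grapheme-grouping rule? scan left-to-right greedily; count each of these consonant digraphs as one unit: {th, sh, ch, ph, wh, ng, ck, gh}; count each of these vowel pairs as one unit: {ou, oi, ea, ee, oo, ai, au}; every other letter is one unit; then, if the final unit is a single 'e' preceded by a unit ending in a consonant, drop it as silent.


Word: "caterpillar" (11 letters)
Left-to-right scan:
  (1) 'c' (letter)
  (2) 'a' (letter)
  (3) 't' (letter)
  (4) 'e' (letter)
  (5) 'r' (letter)
  (6) 'p' (letter)
  (7) 'i' (letter)
  (8) 'l' (letter)
  (9) 'l' (letter)
  (10) 'a' (letter)
  (11) 'r' (letter)
Units from scan: 11
Sound units = 11 units


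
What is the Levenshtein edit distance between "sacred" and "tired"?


Word 1: "sacred" (length 6)
Word 2: "tired" (length 5)
One optimal edit sequence (insert/delete/substitute each cost 1):
  1. delete 's'  (+1)
  2. substitute 'a' -> 't'  (+1)
  3. substitute 'c' -> 'i'  (+1)
  4. keep 'r'
  5. keep 'e'
  6. keep 'd'
Total edit operations: 3
Edit distance = 3


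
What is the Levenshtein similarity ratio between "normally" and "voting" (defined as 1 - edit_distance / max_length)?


Word 1: "normally" (length 8)
Word 2: "voting" (length 6)
One optimal edit sequence:
  1. substitute 'n' -> 'v'  (+1)
  2. keep 'o'
  3. delete 'r'  (+1)
  4. delete 'm'  (+1)
  5. substitute 'a' -> 't'  (+1)
  6. substitute 'l' -> 'i'  (+1)
  7. substitute 'l' -> 'n'  (+1)
  8. substitute 'y' -> 'g'  (+1)
Edit distance = 7
Max length = max(8, 6) = 8
Similarity = 1 - 7/8
= 0.1250


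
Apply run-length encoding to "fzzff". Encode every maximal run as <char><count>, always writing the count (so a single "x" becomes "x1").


String: "fzzff"
Scanning for consecutive runs:
  'f' x 1
  'z' x 2
  'f' x 2
RLE = "f1z2f2"


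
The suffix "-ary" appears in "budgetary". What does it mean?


Suffix: -ary
Example: budgetary (budget + -ary)
Meaning = relating to


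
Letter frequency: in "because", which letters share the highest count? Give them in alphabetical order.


Word: "because"
Letter counts:
  'a': 1
  'b': 1
  'c': 1
  'e': 2
  's': 1
  'u': 1
Maximum count = 2
Most frequent = 'e' (2 times each)


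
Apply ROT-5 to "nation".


Word: "nation"
Shift: 5
Each letter → (letter + shift) mod 26:
  'n' (13) + 5 = 18 → 's'
  'a' (0) + 5 = 5 → 'f'
  't' (19) + 5 = 24 → 'y'
  'i' (8) + 5 = 13 → 'n'
  'o' (14) + 5 = 19 → 't'
  'n' (13) + 5 = 18 → 's'
Result = "sfynts"


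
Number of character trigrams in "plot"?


Word: "plot" (length 4)
Number of 3-grams = length - 3 + 1 = 4 - 3 + 1
= 2


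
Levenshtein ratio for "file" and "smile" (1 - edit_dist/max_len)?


Word 1: "file" (length 4)
Word 2: "smile" (length 5)
One optimal edit sequence:
  1. insert 's'  (+1)
  2. substitute 'f' -> 'm'  (+1)
  3. keep 'i'
  4. keep 'l'
  5. keep 'e'
Edit distance = 2
Max length = max(4, 5) = 5
Similarity = 1 - 2/5
= 0.6000


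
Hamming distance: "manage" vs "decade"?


Comparing character by character (same length = 6):
  Pos 0: 'm' vs 'd' !=
  Pos 1: 'a' vs 'e' !=
  Pos 2: 'n' vs 'c' !=
  Pos 3: 'a' vs 'a' =
  Pos 4: 'g' vs 'd' !=
  Pos 5: 'e' vs 'e' =
Hamming distance = 4


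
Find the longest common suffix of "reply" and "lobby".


Word 1: "reply"
Word 2: "lobby"
Comparing from end:
  Pos -1: 'y' == 'y'
  Pos -2: 'l' != 'b' (stop)
LCS = "y" (length 1)


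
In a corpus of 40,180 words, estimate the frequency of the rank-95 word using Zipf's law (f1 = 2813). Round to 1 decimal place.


Zipf's law: f(r) = f(1) / r
f(1) = 2813
f(95) = 2813 / 95
= 29.6 occurrences


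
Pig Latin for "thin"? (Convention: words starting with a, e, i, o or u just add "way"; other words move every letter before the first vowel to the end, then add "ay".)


Word: "thin"
Starts with consonant(s) → move to end, add 'ay'
Consonant cluster: "th"
Pig Latin = "inthay"


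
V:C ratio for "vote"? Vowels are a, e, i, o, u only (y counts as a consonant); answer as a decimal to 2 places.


Word: "vote"
Vowels (a,e,i,o,u): 2
Consonants: 2
Ratio = 2/2
= 1.00


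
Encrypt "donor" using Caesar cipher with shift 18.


Word: "donor"
Shift: 18
Each letter → (letter + shift) mod 26:
  'd' (3) + 18 = 21 → 'v'
  'o' (14) + 18 = 6 → 'g'
  'n' (13) + 18 = 5 → 'f'
  'o' (14) + 18 = 6 → 'g'
  'r' (17) + 18 = 9 → 'j'
Result = "vgfgj"


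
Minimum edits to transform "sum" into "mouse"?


Word 1: "sum" (length 3)
Word 2: "mouse" (length 5)
One optimal edit sequence (insert/delete/substitute each cost 1):
  1. insert 'm'  (+1)
  2. substitute 's' -> 'o'  (+1)
  3. keep 'u'
  4. insert 's'  (+1)
  5. substitute 'm' -> 'e'  (+1)
Total edit operations: 4
Edit distance = 4


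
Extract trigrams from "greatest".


Word: "greatest" (length 8)
Number of trigrams = 8 - 3 + 1 = 6
  Position 0: "gre"
  Position 1: "rea"
  Position 2: "eat"
  Position 3: "ate"
  Position 4: "tes"
  Position 5: "est"
Trigrams = "gre", "rea", "eat", "ate", "tes", "est"


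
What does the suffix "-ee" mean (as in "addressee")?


Suffix: -ee
As in: addressee -> address + -ee
Meaning = one who receives


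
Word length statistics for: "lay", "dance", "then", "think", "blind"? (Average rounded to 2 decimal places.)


Lengths: "lay"=3, "dance"=5, "then"=4, "think"=5, "blind"=5
Sum = 22, Count = 5
Average = 22/5 = 4.40
= avg=4.40, min=3, max=5


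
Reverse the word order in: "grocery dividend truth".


Original: "grocery dividend truth"
Words (1..n): grocery | dividend | truth
Reversed (n..1): truth | dividend | grocery
Result = "truth dividend grocery"


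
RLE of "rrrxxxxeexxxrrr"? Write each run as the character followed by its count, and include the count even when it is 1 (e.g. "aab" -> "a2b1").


String: "rrrxxxxeexxxrrr"
Scanning for consecutive runs:
  'r' x 3
  'x' x 4
  'e' x 2
  'x' x 3
  'r' x 3
RLE = "r3x4e2x3r3"


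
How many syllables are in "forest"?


Word: "forest"
Syllable breakdown: for / est
Counting: 2 parts
= 2 syllables


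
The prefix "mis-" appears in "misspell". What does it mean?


Prefix: mis-
Example: misspell = mis- + spell
Meaning = wrongly


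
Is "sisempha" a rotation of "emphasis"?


Word: "emphasis", Candidate: "sisempha"
Method: check if candidate is substring of word+word
"emphasisemphasis" contains "sisempha"? Yes
Is rotation = Yes


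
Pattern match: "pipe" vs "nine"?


Pattern of "pipe": [0, 1, 0, 2]
Pattern of "nine": [0, 1, 0, 2]
Patterns match
Same pattern = Yes


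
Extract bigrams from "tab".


Word: "tab" (length 3)
Number of bigrams = 3 - 2 + 1 = 2
  Position 0: "ta"
  Position 1: "ab"
Bigrams = "ta", "ab"


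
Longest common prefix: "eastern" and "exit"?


Word 1: "eastern"
Word 2: "exit"
Comparing from start:
  Pos 0: 'e' == 'e'
  Pos 1: 'a' != 'x' (stop)
LCP = "e" (length 1)


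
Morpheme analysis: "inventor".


Word: "inventor"
Morphemes: invent + -or
Each morpheme carries meaning
= 2 morphemes


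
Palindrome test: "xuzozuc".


Word: "xuzozuc"
Reversed: "cuzozux"
Forward == Backward? xuzozuc != cuzozux
Palindrome = No


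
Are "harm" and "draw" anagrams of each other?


Word 1: "harm" → sorted: ahmr
Word 2: "draw" → sorted: adrw
Same letters? ahmr != adrw
Anagram = No


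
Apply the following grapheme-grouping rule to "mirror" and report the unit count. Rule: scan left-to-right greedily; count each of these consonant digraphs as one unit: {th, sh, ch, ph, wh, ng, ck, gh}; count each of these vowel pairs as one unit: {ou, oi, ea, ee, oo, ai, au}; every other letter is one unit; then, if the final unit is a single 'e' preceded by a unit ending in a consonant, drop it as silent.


Word: "mirror" (6 letters)
Left-to-right scan:
  [1] 'm' (letter)
  [2] 'i' (letter)
  [3] 'r' (letter)
  [4] 'r' (letter)
  [5] 'o' (letter)
  [6] 'r' (letter)
Units from scan: 6
Sound units = 6 units


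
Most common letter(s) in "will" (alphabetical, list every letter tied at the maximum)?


Word: "will"
Letter counts:
  'i': 1
  'l': 2
  'w': 1
Maximum count = 2
Most frequent = 'l' (2 times each)


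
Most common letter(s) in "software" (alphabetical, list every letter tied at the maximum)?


Word: "software"
Letter counts:
  'a': 1
  'e': 1
  'f': 1
  'o': 1
  'r': 1
  's': 1
  't': 1
  'w': 1
Maximum count = 1
Most frequent = 'a', 'e', 'f', 'o', 'r', 's', 't', 'w' (1 time each)


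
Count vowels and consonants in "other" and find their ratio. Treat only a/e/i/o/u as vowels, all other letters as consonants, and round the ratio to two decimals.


Word: "other"
Vowels (a,e,i,o,u): 2
Consonants: 3
Ratio = 2/3
= 0.67


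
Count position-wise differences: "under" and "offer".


Comparing character by character (same length = 5):
  Pos 0: 'u' vs 'o' !=
  Pos 1: 'n' vs 'f' !=
  Pos 2: 'd' vs 'f' !=
  Pos 3: 'e' vs 'e' =
  Pos 4: 'r' vs 'r' =
Hamming distance = 3


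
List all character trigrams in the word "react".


Word: "react" (length 5)
Number of trigrams = 5 - 3 + 1 = 3
  Position 0: "rea"
  Position 1: "eac"
  Position 2: "act"
Trigrams = "rea", "eac", "act"


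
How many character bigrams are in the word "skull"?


Word: "skull" (length 5)
Number of 2-grams = length - 2 + 1 = 5 - 2 + 1
= 4


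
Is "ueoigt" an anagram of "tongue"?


Word 1: "tongue" → sorted: egnotu
Word 2: "ueoigt" → sorted: egiotu
Same letters? egnotu != egiotu
Anagram = No


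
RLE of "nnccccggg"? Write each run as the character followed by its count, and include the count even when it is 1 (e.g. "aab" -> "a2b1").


String: "nnccccggg"
Scanning for consecutive runs:
  'n' x 2
  'c' x 4
  'g' x 3
RLE = "n2c4g3"


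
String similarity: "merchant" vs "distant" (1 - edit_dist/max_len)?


Word 1: "merchant" (length 8)
Word 2: "distant" (length 7)
One optimal edit sequence:
  1. delete 'm'  (+1)
  2. substitute 'e' -> 'd'  (+1)
  3. substitute 'r' -> 'i'  (+1)
  4. substitute 'c' -> 's'  (+1)
  5. substitute 'h' -> 't'  (+1)
  6. keep 'a'
  7. keep 'n'
  8. keep 't'
Edit distance = 5
Max length = max(8, 7) = 8
Similarity = 1 - 5/8
= 0.3750


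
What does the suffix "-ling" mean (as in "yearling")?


Suffix: -ling
As in: yearling -> year + -ling
Meaning = small / young


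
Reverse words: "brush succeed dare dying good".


Original: "brush succeed dare dying good"
Words (1..n): brush | succeed | dare | dying | good
Reversed (n..1): good | dying | dare | succeed | brush
Result = "good dying dare succeed brush"


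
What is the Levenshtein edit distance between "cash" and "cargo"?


Word 1: "cash" (length 4)
Word 2: "cargo" (length 5)
One optimal edit sequence (insert/delete/substitute each cost 1):
  1. keep 'c'
  2. keep 'a'
  3. insert 'r'  (+1)
  4. substitute 's' -> 'g'  (+1)
  5. substitute 'h' -> 'o'  (+1)
Total edit operations: 3
Edit distance = 3


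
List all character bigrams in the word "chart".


Word: "chart" (length 5)
Number of bigrams = 5 - 2 + 1 = 4
  Position 0: "ch"
  Position 1: "ha"
  Position 2: "ar"
  Position 3: "rt"
Bigrams = "ch", "ha", "ar", "rt"


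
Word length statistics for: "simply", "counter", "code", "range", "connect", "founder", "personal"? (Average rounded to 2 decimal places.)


Lengths: "simply"=6, "counter"=7, "code"=4, "range"=5, "connect"=7, "founder"=7, "personal"=8
Sum = 44, Count = 7
Average = 44/7 = 6.29
= avg=6.29, min=4, max=8


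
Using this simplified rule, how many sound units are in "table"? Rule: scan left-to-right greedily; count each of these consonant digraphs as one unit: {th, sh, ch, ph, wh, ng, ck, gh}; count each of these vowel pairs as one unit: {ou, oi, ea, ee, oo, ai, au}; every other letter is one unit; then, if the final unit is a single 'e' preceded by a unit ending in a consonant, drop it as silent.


Word: "table" (5 letters)
Left-to-right scan:
  (1) 't' (letter)
  (2) 'a' (letter)
  (3) 'b' (letter)
  (4) 'l' (letter)
  (5) 'e' (letter)
Units from scan: 5
Final unit is 'e' after a consonant -> drop as silent (-1)
Sound units = 4 units


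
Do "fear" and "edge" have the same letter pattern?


Pattern of "fear": [0, 1, 2, 3]
Pattern of "edge": [0, 1, 2, 0]
Patterns do not match
Same pattern = No


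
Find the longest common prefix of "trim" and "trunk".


Word 1: "trim"
Word 2: "trunk"
Comparing from start:
  Pos 0: 't' == 't'
  Pos 1: 'r' == 'r'
  Pos 2: 'i' != 'u' (stop)
LCP = "tr" (length 2)


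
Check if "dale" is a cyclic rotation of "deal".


Word: "deal", Candidate: "dale"
Method: check if candidate is substring of word+word
"dealdeal" contains "dale"? No
Is rotation = No


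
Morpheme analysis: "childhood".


Word: "childhood"
Morphemes: child + -hood
Each morpheme carries meaning
= 2 morphemes


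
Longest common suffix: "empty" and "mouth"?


Word 1: "empty"
Word 2: "mouth"
Comparing from end:
  Pos -1: 'y' != 'h' (stop)
LCS = "" (length 0)


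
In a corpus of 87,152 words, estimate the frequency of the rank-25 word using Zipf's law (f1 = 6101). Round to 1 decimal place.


Zipf's law: f(r) = f(1) / r
f(1) = 6101
f(25) = 6101 / 25
= 244.0 occurrences


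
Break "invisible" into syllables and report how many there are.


Word: "invisible"
Syllable breakdown: in · vis · i · ble
Counting: 4 parts
= 4 syllables


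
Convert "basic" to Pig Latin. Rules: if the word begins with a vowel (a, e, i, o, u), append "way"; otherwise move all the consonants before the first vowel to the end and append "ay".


Word: "basic"
Starts with consonant(s) → move to end, add 'ay'
Consonant cluster: "b"
Pig Latin = "asicbay"


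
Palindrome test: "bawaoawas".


Word: "bawaoawas"
Reversed: "sawaoawab"
Forward == Backward? bawaoawas != sawaoawab
Palindrome = No


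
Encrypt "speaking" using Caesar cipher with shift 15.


Word: "speaking"
Shift: 15
Each letter → (letter + shift) mod 26:
  's' (18) + 15 = 7 → 'h'
  'p' (15) + 15 = 4 → 'e'
  'e' (4) + 15 = 19 → 't'
  'a' (0) + 15 = 15 → 'p'
  'k' (10) + 15 = 25 → 'z'
  'i' (8) + 15 = 23 → 'x'
  'n' (13) + 15 = 2 → 'c'
  'g' (6) + 15 = 21 → 'v'
Result = "hetpzxcv"


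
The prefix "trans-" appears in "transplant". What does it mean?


Prefix: trans-
Example: transplant = trans- + plant
Meaning = across


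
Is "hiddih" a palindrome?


Word: "hiddih"
Reversed: "hiddih"
Forward == Backward? hiddih == hiddih
Palindrome = Yes


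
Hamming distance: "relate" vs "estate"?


Comparing character by character (same length = 6):
  Pos 0: 'r' vs 'e' !=
  Pos 1: 'e' vs 's' !=
  Pos 2: 'l' vs 't' !=
  Pos 3: 'a' vs 'a' =
  Pos 4: 't' vs 't' =
  Pos 5: 'e' vs 'e' =
Hamming distance = 3


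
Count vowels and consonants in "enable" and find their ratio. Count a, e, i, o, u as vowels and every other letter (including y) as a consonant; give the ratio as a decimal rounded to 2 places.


Word: "enable"
Vowels (a,e,i,o,u): 3
Consonants: 3
Ratio = 3/3
= 1.00


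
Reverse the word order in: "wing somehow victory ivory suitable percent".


Original: "wing somehow victory ivory suitable percent"
Words (1..n): wing | somehow | victory | ivory | suitable | percent
Reversed (n..1): percent | suitable | ivory | victory | somehow | wing
Result = "percent suitable ivory victory somehow wing"


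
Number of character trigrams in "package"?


Word: "package" (length 7)
Number of 3-grams = length - 3 + 1 = 7 - 3 + 1
= 5


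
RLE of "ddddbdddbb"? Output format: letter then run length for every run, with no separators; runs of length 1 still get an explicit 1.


String: "ddddbdddbb"
Scanning for consecutive runs:
  'd' x 4
  'b' x 1
  'd' x 3
  'b' x 2
RLE = "d4b1d3b2"


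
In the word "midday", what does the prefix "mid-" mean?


Prefix: mid-
Example: midday (mid- + day)
Meaning = middle


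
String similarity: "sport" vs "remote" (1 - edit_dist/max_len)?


Word 1: "sport" (length 5)
Word 2: "remote" (length 6)
One optimal edit sequence:
  1. insert 'r'  (+1)
  2. substitute 's' -> 'e'  (+1)
  3. substitute 'p' -> 'm'  (+1)
  4. keep 'o'
  5. substitute 'r' -> 't'  (+1)
  6. substitute 't' -> 'e'  (+1)
Edit distance = 5
Max length = max(5, 6) = 6
Similarity = 1 - 5/6
= 0.1667


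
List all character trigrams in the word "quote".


Word: "quote" (length 5)
Number of trigrams = 5 - 3 + 1 = 3
  Position 0: "quo"
  Position 1: "uot"
  Position 2: "ote"
Trigrams = "quo", "uot", "ote"


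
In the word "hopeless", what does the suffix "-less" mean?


Suffix: -less
Example: hopeless (hope + -less)
Meaning = without


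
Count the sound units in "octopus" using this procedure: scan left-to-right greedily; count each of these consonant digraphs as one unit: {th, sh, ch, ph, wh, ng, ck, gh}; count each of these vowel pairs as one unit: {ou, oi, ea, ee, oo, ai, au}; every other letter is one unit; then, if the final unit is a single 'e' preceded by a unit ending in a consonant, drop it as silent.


Word: "octopus" (7 letters)
Left-to-right scan:
  [1] 'o' (letter)
  [2] 'c' (letter)
  [3] 't' (letter)
  [4] 'o' (letter)
  [5] 'p' (letter)
  [6] 'u' (letter)
  [7] 's' (letter)
Units from scan: 7
Sound units = 7 units


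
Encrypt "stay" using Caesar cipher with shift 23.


Word: "stay"
Shift: 23
Each letter → (letter + shift) mod 26:
  's' (18) + 23 = 15 → 'p'
  't' (19) + 23 = 16 → 'q'
  'a' (0) + 23 = 23 → 'x'
  'y' (24) + 23 = 21 → 'v'
Result = "pqxv"


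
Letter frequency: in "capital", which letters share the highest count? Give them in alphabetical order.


Word: "capital"
Letter counts:
  'a': 2
  'c': 1
  'i': 1
  'l': 1
  'p': 1
  't': 1
Maximum count = 2
Most frequent = 'a' (2 times each)


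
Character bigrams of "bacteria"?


Word: "bacteria" (length 8)
Number of bigrams = 8 - 2 + 1 = 7
  Position 0: "ba"
  Position 1: "ac"
  Position 2: "ct"
  Position 3: "te"
  Position 4: "er"
  Position 5: "ri"
  Position 6: "ia"
Bigrams = "ba", "ac", "ct", "te", "er", "ri", "ia"


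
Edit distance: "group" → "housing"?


Word 1: "group" (length 5)
Word 2: "housing" (length 7)
One optimal edit sequence (insert/delete/substitute each cost 1):
  1. delete 'g'  (+1)
  2. substitute 'r' -> 'h'  (+1)
  3. keep 'o'
  4. keep 'u'
  5. insert 's'  (+1)
  6. insert 'i'  (+1)
  7. insert 'n'  (+1)
  8. substitute 'p' -> 'g'  (+1)
Total edit operations: 6
Edit distance = 6


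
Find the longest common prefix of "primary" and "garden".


Word 1: "primary"
Word 2: "garden"
Comparing from start:
  Pos 0: 'p' != 'g' (stop)
LCP = "" (length 0)


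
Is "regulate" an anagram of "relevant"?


Word 1: "relevant" → sorted: aeelnrtv
Word 2: "regulate" → sorted: aeeglrtu
Same letters? aeelnrtv != aeeglrtu
Anagram = No


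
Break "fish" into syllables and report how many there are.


Word: "fish"
Syllable breakdown: fish
Counting: 1 part
= 1 syllable


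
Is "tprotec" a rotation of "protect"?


Word: "protect", Candidate: "tprotec"
Method: check if candidate is substring of word+word
"protectprotect" contains "tprotec"? Yes
Is rotation = Yes


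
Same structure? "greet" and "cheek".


Pattern of "greet": [0, 1, 2, 2, 3]
Pattern of "cheek": [0, 1, 2, 2, 3]
Patterns match
Same pattern = Yes


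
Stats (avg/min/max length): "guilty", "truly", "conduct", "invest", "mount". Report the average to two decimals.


Lengths: "guilty"=6, "truly"=5, "conduct"=7, "invest"=6, "mount"=5
Sum = 29, Count = 5
Average = 29/5 = 5.80
= avg=5.80, min=5, max=7


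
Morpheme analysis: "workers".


Word: "workers"
Morphemes: work + -er + -s
Each morpheme carries meaning
= 3 morphemes


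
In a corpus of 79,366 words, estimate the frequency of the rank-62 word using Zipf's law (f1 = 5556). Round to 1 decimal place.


Zipf's law: f(r) = f(1) / r
f(1) = 5556
f(62) = 5556 / 62
= 89.6 occurrences


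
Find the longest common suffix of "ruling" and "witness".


Word 1: "ruling"
Word 2: "witness"
Comparing from end:
  Pos -1: 'g' != 's' (stop)
LCS = "" (length 0)


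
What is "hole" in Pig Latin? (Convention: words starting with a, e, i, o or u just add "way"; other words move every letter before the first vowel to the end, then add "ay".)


Word: "hole"
Starts with consonant(s) → move to end, add 'ay'
Consonant cluster: "h"
Pig Latin = "olehay"


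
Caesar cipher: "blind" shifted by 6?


Word: "blind"
Shift: 6
Each letter → (letter + shift) mod 26:
  'b' (1) + 6 = 7 → 'h'
  'l' (11) + 6 = 17 → 'r'
  'i' (8) + 6 = 14 → 'o'
  'n' (13) + 6 = 19 → 't'
  'd' (3) + 6 = 9 → 'j'
Result = "hrotj"


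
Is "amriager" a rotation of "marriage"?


Word: "marriage", Candidate: "amriager"
Method: check if candidate is substring of word+word
"marriagemarriage" contains "amriager"? No
Is rotation = No


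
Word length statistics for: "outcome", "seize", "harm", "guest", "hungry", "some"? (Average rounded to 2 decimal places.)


Lengths: "outcome"=7, "seize"=5, "harm"=4, "guest"=5, "hungry"=6, "some"=4
Sum = 31, Count = 6
Average = 31/6 = 5.17
= avg=5.17, min=4, max=7


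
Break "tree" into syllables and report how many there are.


Word: "tree"
Syllable breakdown: tree
Counting: 1 part
= 1 syllable


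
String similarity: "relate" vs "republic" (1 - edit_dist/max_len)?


Word 1: "relate" (length 6)
Word 2: "republic" (length 8)
One optimal edit sequence:
  1. keep 'r'
  2. keep 'e'
  3. insert 'p'  (+1)
  4. insert 'u'  (+1)
  5. substitute 'l' -> 'b'  (+1)
  6. substitute 'a' -> 'l'  (+1)
  7. substitute 't' -> 'i'  (+1)
  8. substitute 'e' -> 'c'  (+1)
Edit distance = 6
Max length = max(6, 8) = 8
Similarity = 1 - 6/8
= 0.2500


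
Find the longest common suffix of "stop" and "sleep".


Word 1: "stop"
Word 2: "sleep"
Comparing from end:
  Pos -1: 'p' == 'p'
  Pos -2: 'o' != 'e' (stop)
LCS = "p" (length 1)


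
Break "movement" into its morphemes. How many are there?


Word: "movement"
Morphemes: move | -ment
Each morpheme carries meaning
= 2 morphemes


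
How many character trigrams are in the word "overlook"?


Word: "overlook" (length 8)
Number of 3-grams = length - 3 + 1 = 8 - 3 + 1
= 6


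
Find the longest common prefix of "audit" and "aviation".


Word 1: "audit"
Word 2: "aviation"
Comparing from start:
  Pos 0: 'a' == 'a'
  Pos 1: 'u' != 'v' (stop)
LCP = "a" (length 1)


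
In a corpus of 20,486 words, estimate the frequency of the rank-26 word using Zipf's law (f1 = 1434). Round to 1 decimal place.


Zipf's law: f(r) = f(1) / r
f(1) = 1434
f(26) = 1434 / 26
= 55.2 occurrences


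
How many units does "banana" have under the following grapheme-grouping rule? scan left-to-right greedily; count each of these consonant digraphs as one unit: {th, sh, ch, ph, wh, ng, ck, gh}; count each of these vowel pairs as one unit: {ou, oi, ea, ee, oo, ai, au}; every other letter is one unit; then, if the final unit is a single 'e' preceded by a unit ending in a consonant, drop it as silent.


Word: "banana" (6 letters)
Left-to-right scan:
  (1) 'b' (letter)
  (2) 'a' (letter)
  (3) 'n' (letter)
  (4) 'a' (letter)
  (5) 'n' (letter)
  (6) 'a' (letter)
Units from scan: 6
Sound units = 6 units


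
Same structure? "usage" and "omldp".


Pattern of "usage": [0, 1, 2, 3, 4]
Pattern of "omldp": [0, 1, 2, 3, 4]
Patterns match
Same pattern = Yes


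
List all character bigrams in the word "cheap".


Word: "cheap" (length 5)
Number of bigrams = 5 - 2 + 1 = 4
  Position 0: "ch"
  Position 1: "he"
  Position 2: "ea"
  Position 3: "ap"
Bigrams = "ch", "he", "ea", "ap"


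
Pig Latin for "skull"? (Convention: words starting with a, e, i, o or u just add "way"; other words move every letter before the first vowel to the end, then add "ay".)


Word: "skull"
Starts with consonant(s) → move to end, add 'ay'
Consonant cluster: "sk"
Pig Latin = "ullskay"


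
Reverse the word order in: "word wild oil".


Original: "word wild oil"
Words (1..n): word | wild | oil
Reversed (n..1): oil | wild | word
Result = "oil wild word"


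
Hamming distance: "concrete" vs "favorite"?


Comparing character by character (same length = 8):
  Pos 0: 'c' vs 'f' !=
  Pos 1: 'o' vs 'a' !=
  Pos 2: 'n' vs 'v' !=
  Pos 3: 'c' vs 'o' !=
  Pos 4: 'r' vs 'r' =
  Pos 5: 'e' vs 'i' !=
  Pos 6: 't' vs 't' =
  Pos 7: 'e' vs 'e' =
Hamming distance = 5


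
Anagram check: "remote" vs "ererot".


Word 1: "remote" → sorted: eemort
Word 2: "ererot" → sorted: eeorrt
Same letters? eemort != eeorrt
Anagram = No


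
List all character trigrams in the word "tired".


Word: "tired" (length 5)
Number of trigrams = 5 - 3 + 1 = 3
  Position 0: "tir"
  Position 1: "ire"
  Position 2: "red"
Trigrams = "tir", "ire", "red"


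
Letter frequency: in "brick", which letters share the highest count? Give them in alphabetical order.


Word: "brick"
Letter counts:
  'b': 1
  'c': 1
  'i': 1
  'k': 1
  'r': 1
Maximum count = 1
Most frequent = 'b', 'c', 'i', 'k', 'r' (1 time each)


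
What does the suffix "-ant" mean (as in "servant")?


Suffix: -ant
Example: servant = serve + -ant, with a spelling change
Meaning = one who / that which


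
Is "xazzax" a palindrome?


Word: "xazzax"
Reversed: "xazzax"
Forward == Backward? xazzax == xazzax
Palindrome = Yes


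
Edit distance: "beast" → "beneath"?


Word 1: "beast" (length 5)
Word 2: "beneath" (length 7)
One optimal edit sequence (insert/delete/substitute each cost 1):
  1. keep 'b'
  2. insert 'e'  (+1)
  3. insert 'n'  (+1)
  4. keep 'e'
  5. keep 'a'
  6. substitute 's' -> 't'  (+1)
  7. substitute 't' -> 'h'  (+1)
Total edit operations: 4
Edit distance = 4


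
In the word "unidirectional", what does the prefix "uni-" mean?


Prefix: uni-
Example: unidirectional (uni- + directional)
Meaning = one


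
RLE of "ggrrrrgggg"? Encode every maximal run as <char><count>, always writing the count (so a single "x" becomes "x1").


String: "ggrrrrgggg"
Scanning for consecutive runs:
  'g' x 2
  'r' x 4
  'g' x 4
RLE = "g2r4g4"


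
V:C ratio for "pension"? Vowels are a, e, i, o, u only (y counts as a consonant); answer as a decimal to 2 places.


Word: "pension"
Vowels (a,e,i,o,u): 3
Consonants: 4
Ratio = 3/4
= 0.75


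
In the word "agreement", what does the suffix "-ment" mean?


Suffix: -ment
As in: agreement -> agree + -ment
Meaning = result of action


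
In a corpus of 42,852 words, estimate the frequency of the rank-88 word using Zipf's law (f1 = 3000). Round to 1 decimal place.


Zipf's law: f(r) = f(1) / r
f(1) = 3000
f(88) = 3000 / 88
= 34.1 occurrences


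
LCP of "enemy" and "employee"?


Word 1: "enemy"
Word 2: "employee"
Comparing from start:
  Pos 0: 'e' == 'e'
  Pos 1: 'n' != 'm' (stop)
LCP = "e" (length 1)


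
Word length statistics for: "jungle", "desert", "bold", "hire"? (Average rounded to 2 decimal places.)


Lengths: "jungle"=6, "desert"=6, "bold"=4, "hire"=4
Sum = 20, Count = 4
Average = 20/4 = 5.00
= avg=5.00, min=4, max=6


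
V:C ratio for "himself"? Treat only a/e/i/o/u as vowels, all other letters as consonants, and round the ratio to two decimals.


Word: "himself"
Vowels (a,e,i,o,u): 2
Consonants: 5
Ratio = 2/5
= 0.40


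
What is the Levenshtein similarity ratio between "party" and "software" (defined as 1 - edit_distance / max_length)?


Word 1: "party" (length 5)
Word 2: "software" (length 8)
One optimal edit sequence:
  1. substitute 'p' -> 's'  (+1)
  2. substitute 'a' -> 'o'  (+1)
  3. substitute 'r' -> 'f'  (+1)
  4. keep 't'
  5. insert 'w'  (+1)
  6. insert 'a'  (+1)
  7. insert 'r'  (+1)
  8. substitute 'y' -> 'e'  (+1)
Edit distance = 7
Max length = max(5, 8) = 8
Similarity = 1 - 7/8
= 0.1250


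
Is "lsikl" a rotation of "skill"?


Word: "skill", Candidate: "lsikl"
Method: check if candidate is substring of word+word
"skillskill" contains "lsikl"? No
Is rotation = No


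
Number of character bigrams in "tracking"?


Word: "tracking" (length 8)
Number of 2-grams = length - 2 + 1 = 8 - 2 + 1
= 7


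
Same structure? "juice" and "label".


Pattern of "juice": [0, 1, 2, 3, 4]
Pattern of "label": [0, 1, 2, 3, 0]
Patterns do not match
Same pattern = No


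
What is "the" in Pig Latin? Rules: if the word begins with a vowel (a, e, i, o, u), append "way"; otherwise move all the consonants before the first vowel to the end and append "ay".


Word: "the"
Starts with consonant(s) → move to end, add 'ay'
Consonant cluster: "th"
Pig Latin = "ethay"


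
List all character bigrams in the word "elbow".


Word: "elbow" (length 5)
Number of bigrams = 5 - 2 + 1 = 4
  Position 0: "el"
  Position 1: "lb"
  Position 2: "bo"
  Position 3: "ow"
Bigrams = "el", "lb", "bo", "ow"


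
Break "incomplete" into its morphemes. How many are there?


Word: "incomplete"
Morphemes: in- / complete
Each morpheme carries meaning
= 2 morphemes


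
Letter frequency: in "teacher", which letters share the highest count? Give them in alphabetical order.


Word: "teacher"
Letter counts:
  'a': 1
  'c': 1
  'e': 2
  'h': 1
  'r': 1
  't': 1
Maximum count = 2
Most frequent = 'e' (2 times each)


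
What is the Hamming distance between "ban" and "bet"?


Comparing character by character (same length = 3):
  Pos 0: 'b' vs 'b' =
  Pos 1: 'a' vs 'e' !=
  Pos 2: 'n' vs 't' !=
Hamming distance = 2


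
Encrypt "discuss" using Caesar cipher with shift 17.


Word: "discuss"
Shift: 17
Each letter → (letter + shift) mod 26:
  'd' (3) + 17 = 20 → 'u'
  'i' (8) + 17 = 25 → 'z'
  's' (18) + 17 = 9 → 'j'
  'c' (2) + 17 = 19 → 't'
  'u' (20) + 17 = 11 → 'l'
  's' (18) + 17 = 9 → 'j'
  's' (18) + 17 = 9 → 'j'
Result = "uzjtljj"


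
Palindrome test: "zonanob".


Word: "zonanob"
Reversed: "bonanoz"
Forward == Backward? zonanob != bonanoz
Palindrome = No


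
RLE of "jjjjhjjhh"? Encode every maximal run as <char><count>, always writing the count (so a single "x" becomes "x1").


String: "jjjjhjjhh"
Scanning for consecutive runs:
  'j' x 4
  'h' x 1
  'j' x 2
  'h' x 2
RLE = "j4h1j2h2"


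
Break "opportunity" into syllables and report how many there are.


Word: "opportunity"
Syllable breakdown: op / por / tu / ni / ty
Counting: 5 parts
= 5 syllables


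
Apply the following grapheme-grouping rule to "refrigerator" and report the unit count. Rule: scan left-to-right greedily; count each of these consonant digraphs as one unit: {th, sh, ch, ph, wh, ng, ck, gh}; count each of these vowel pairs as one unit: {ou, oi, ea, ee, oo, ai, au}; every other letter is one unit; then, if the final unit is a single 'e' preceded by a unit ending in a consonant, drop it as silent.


Word: "refrigerator" (12 letters)
Left-to-right scan:
  1. 'r' (letter)
  2. 'e' (letter)
  3. 'f' (letter)
  4. 'r' (letter)
  5. 'i' (letter)
  6. 'g' (letter)
  7. 'e' (letter)
  8. 'r' (letter)
  9. 'a' (letter)
  10. 't' (letter)
  11. 'o' (letter)
  12. 'r' (letter)
Units from scan: 12
Sound units = 12 units


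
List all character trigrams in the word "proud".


Word: "proud" (length 5)
Number of trigrams = 5 - 3 + 1 = 3
  Position 0: "pro"
  Position 1: "rou"
  Position 2: "oud"
Trigrams = "pro", "rou", "oud"


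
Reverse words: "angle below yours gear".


Original: "angle below yours gear"
Words (1..n): angle | below | yours | gear
Reversed (n..1): gear | yours | below | angle
Result = "gear yours below angle"


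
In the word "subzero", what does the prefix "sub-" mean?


Prefix: sub-
As in: subzero -> sub- + zero
Meaning = under / below


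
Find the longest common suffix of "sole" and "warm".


Word 1: "sole"
Word 2: "warm"
Comparing from end:
  Pos -1: 'e' != 'm' (stop)
LCS = "" (length 0)


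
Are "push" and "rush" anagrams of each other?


Word 1: "push" → sorted: hpsu
Word 2: "rush" → sorted: hrsu
Same letters? hpsu != hrsu
Anagram = No


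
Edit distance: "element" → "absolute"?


Word 1: "element" (length 7)
Word 2: "absolute" (length 8)
One optimal edit sequence (insert/delete/substitute each cost 1):
  1. substitute 'e' -> 'a'  (+1)
  2. substitute 'l' -> 'b'  (+1)
  3. substitute 'e' -> 's'  (+1)
  4. substitute 'm' -> 'o'  (+1)
  5. substitute 'e' -> 'l'  (+1)
  6. substitute 'n' -> 'u'  (+1)
  7. keep 't'
  8. insert 'e'  (+1)
Total edit operations: 7
Edit distance = 7


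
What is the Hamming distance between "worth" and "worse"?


Comparing character by character (same length = 5):
  Pos 0: 'w' vs 'w' =
  Pos 1: 'o' vs 'o' =
  Pos 2: 'r' vs 'r' =
  Pos 3: 't' vs 's' !=
  Pos 4: 'h' vs 'e' !=
Hamming distance = 2


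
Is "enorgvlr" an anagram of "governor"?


Word 1: "governor" → sorted: egnoorrv
Word 2: "enorgvlr" → sorted: eglnorrv
Same letters? egnoorrv != eglnorrv
Anagram = No


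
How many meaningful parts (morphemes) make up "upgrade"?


Word: "upgrade"
Morphemes: up- / grade
Each morpheme carries meaning
= 2 morphemes


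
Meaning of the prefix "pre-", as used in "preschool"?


Prefix: pre-
As in: preschool -> pre- + school
Meaning = before


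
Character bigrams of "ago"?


Word: "ago" (length 3)
Number of bigrams = 3 - 2 + 1 = 2
  Position 0: "ag"
  Position 1: "go"
Bigrams = "ag", "go"


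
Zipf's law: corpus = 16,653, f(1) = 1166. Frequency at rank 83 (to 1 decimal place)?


Zipf's law: f(r) = f(1) / r
f(1) = 1166
f(83) = 1166 / 83
= 14.0 occurrences


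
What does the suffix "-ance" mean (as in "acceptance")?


Suffix: -ance
Example: acceptance = accept + -ance
Meaning = state of


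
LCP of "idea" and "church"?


Word 1: "idea"
Word 2: "church"
Comparing from start:
  Pos 0: 'i' != 'c' (stop)
LCP = "" (length 0)


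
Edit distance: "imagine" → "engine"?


Word 1: "imagine" (length 7)
Word 2: "engine" (length 6)
One optimal edit sequence (insert/delete/substitute each cost 1):
  1. delete 'i'  (+1)
  2. substitute 'm' -> 'e'  (+1)
  3. substitute 'a' -> 'n'  (+1)
  4. keep 'g'
  5. keep 'i'
  6. keep 'n'
  7. keep 'e'
Total edit operations: 3
Edit distance = 3
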